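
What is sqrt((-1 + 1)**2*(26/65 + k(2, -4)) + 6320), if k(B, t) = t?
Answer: 4*sqrt(395) ≈ 79.498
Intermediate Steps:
sqrt((-1 + 1)**2*(26/65 + k(2, -4)) + 6320) = sqrt((-1 + 1)**2*(26/65 - 4) + 6320) = sqrt(0**2*(26*(1/65) - 4) + 6320) = sqrt(0*(2/5 - 4) + 6320) = sqrt(0*(-18/5) + 6320) = sqrt(0 + 6320) = sqrt(6320) = 4*sqrt(395)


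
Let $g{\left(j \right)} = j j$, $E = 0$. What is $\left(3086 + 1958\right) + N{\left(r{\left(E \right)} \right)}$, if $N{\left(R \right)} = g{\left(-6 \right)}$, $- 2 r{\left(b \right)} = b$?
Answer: $5080$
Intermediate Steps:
$r{\left(b \right)} = - \frac{b}{2}$
$g{\left(j \right)} = j^{2}$
$N{\left(R \right)} = 36$ ($N{\left(R \right)} = \left(-6\right)^{2} = 36$)
$\left(3086 + 1958\right) + N{\left(r{\left(E \right)} \right)} = \left(3086 + 1958\right) + 36 = 5044 + 36 = 5080$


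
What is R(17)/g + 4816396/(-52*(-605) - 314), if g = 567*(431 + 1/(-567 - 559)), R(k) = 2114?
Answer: 31556949530462/204056678655 ≈ 154.65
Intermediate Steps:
g = 275167935/1126 (g = 567*(431 + 1/(-1126)) = 567*(431 - 1/1126) = 567*(485305/1126) = 275167935/1126 ≈ 2.4438e+5)
R(17)/g + 4816396/(-52*(-605) - 314) = 2114/(275167935/1126) + 4816396/(-52*(-605) - 314) = 2114*(1126/275167935) + 4816396/(31460 - 314) = 340052/39309705 + 4816396/31146 = 340052/39309705 + 4816396*(1/31146) = 340052/39309705 + 2408198/15573 = 31556949530462/204056678655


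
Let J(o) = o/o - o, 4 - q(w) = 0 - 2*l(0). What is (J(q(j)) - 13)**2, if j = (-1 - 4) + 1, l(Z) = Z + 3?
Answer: 484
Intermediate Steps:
l(Z) = 3 + Z
j = -4 (j = -5 + 1 = -4)
q(w) = 10 (q(w) = 4 - (0 - 2*(3 + 0)) = 4 - (0 - 2*3) = 4 - (0 - 6) = 4 - 1*(-6) = 4 + 6 = 10)
J(o) = 1 - o
(J(q(j)) - 13)**2 = ((1 - 1*10) - 13)**2 = ((1 - 10) - 13)**2 = (-9 - 13)**2 = (-22)**2 = 484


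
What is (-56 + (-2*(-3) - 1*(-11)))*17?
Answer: -663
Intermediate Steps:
(-56 + (-2*(-3) - 1*(-11)))*17 = (-56 + (6 + 11))*17 = (-56 + 17)*17 = -39*17 = -663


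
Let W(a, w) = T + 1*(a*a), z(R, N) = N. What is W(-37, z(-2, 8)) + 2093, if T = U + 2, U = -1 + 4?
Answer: 3467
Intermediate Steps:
U = 3
T = 5 (T = 3 + 2 = 5)
W(a, w) = 5 + a² (W(a, w) = 5 + 1*(a*a) = 5 + 1*a² = 5 + a²)
W(-37, z(-2, 8)) + 2093 = (5 + (-37)²) + 2093 = (5 + 1369) + 2093 = 1374 + 2093 = 3467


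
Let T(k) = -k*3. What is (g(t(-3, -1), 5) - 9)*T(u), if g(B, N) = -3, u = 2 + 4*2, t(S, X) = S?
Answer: 360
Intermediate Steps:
u = 10 (u = 2 + 8 = 10)
T(k) = -3*k
(g(t(-3, -1), 5) - 9)*T(u) = (-3 - 9)*(-3*10) = -12*(-30) = 360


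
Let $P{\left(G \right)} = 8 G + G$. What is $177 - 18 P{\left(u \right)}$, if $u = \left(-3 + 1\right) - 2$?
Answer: $825$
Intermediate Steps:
$u = -4$ ($u = -2 - 2 = -4$)
$P{\left(G \right)} = 9 G$
$177 - 18 P{\left(u \right)} = 177 - 18 \cdot 9 \left(-4\right) = 177 - -648 = 177 + 648 = 825$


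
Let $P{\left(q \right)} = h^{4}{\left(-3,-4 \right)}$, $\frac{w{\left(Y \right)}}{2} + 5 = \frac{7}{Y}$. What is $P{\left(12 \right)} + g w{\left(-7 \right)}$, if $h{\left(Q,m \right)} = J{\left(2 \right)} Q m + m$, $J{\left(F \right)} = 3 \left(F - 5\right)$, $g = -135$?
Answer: $157353556$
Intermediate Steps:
$J{\left(F \right)} = -15 + 3 F$ ($J{\left(F \right)} = 3 \left(-5 + F\right) = -15 + 3 F$)
$h{\left(Q,m \right)} = m - 9 Q m$ ($h{\left(Q,m \right)} = \left(-15 + 3 \cdot 2\right) Q m + m = \left(-15 + 6\right) Q m + m = - 9 Q m + m = m - 9 Q m$)
$w{\left(Y \right)} = -10 + \frac{14}{Y}$ ($w{\left(Y \right)} = -10 + 2 \frac{7}{Y} = -10 + \frac{14}{Y}$)
$P{\left(q \right)} = 157351936$ ($P{\left(q \right)} = \left(- 4 \left(1 - -27\right)\right)^{4} = \left(- 4 \left(1 + 27\right)\right)^{4} = \left(\left(-4\right) 28\right)^{4} = \left(-112\right)^{4} = 157351936$)
$P{\left(12 \right)} + g w{\left(-7 \right)} = 157351936 - 135 \left(-10 + \frac{14}{-7}\right) = 157351936 - 135 \left(-10 + 14 \left(- \frac{1}{7}\right)\right) = 157351936 - 135 \left(-10 - 2\right) = 157351936 - -1620 = 157351936 + 1620 = 157353556$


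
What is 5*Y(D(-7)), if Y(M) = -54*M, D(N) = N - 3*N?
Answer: -3780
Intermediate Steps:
D(N) = -2*N
5*Y(D(-7)) = 5*(-(-108)*(-7)) = 5*(-54*14) = 5*(-756) = -3780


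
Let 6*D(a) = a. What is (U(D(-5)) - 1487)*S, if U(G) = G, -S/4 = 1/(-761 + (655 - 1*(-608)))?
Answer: 8927/753 ≈ 11.855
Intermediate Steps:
D(a) = a/6
S = -2/251 (S = -4/(-761 + (655 - 1*(-608))) = -4/(-761 + (655 + 608)) = -4/(-761 + 1263) = -4/502 = -4*1/502 = -2/251 ≈ -0.0079681)
(U(D(-5)) - 1487)*S = ((⅙)*(-5) - 1487)*(-2/251) = (-⅚ - 1487)*(-2/251) = -8927/6*(-2/251) = 8927/753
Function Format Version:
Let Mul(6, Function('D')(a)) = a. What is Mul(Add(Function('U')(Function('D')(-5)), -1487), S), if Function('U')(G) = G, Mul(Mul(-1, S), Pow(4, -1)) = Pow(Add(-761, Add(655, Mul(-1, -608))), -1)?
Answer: Rational(8927, 753) ≈ 11.855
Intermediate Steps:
Function('D')(a) = Mul(Rational(1, 6), a)
S = Rational(-2, 251) (S = Mul(-4, Pow(Add(-761, Add(655, Mul(-1, -608))), -1)) = Mul(-4, Pow(Add(-761, Add(655, 608)), -1)) = Mul(-4, Pow(Add(-761, 1263), -1)) = Mul(-4, Pow(502, -1)) = Mul(-4, Rational(1, 502)) = Rational(-2, 251) ≈ -0.0079681)
Mul(Add(Function('U')(Function('D')(-5)), -1487), S) = Mul(Add(Mul(Rational(1, 6), -5), -1487), Rational(-2, 251)) = Mul(Add(Rational(-5, 6), -1487), Rational(-2, 251)) = Mul(Rational(-8927, 6), Rational(-2, 251)) = Rational(8927, 753)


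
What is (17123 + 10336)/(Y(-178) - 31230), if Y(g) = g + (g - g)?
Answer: -27459/31408 ≈ -0.87427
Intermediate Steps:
Y(g) = g (Y(g) = g + 0 = g)
(17123 + 10336)/(Y(-178) - 31230) = (17123 + 10336)/(-178 - 31230) = 27459/(-31408) = 27459*(-1/31408) = -27459/31408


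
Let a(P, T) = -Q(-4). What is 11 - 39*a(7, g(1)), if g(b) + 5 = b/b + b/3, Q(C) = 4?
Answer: 167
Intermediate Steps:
g(b) = -4 + b/3 (g(b) = -5 + (b/b + b/3) = -5 + (1 + b*(⅓)) = -5 + (1 + b/3) = -4 + b/3)
a(P, T) = -4 (a(P, T) = -1*4 = -4)
11 - 39*a(7, g(1)) = 11 - 39*(-4) = 11 + 156 = 167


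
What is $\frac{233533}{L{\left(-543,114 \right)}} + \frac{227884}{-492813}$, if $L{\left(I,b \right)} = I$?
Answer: $- \frac{38403946447}{89199153} \approx -430.54$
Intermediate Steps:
$\frac{233533}{L{\left(-543,114 \right)}} + \frac{227884}{-492813} = \frac{233533}{-543} + \frac{227884}{-492813} = 233533 \left(- \frac{1}{543}\right) + 227884 \left(- \frac{1}{492813}\right) = - \frac{233533}{543} - \frac{227884}{492813} = - \frac{38403946447}{89199153}$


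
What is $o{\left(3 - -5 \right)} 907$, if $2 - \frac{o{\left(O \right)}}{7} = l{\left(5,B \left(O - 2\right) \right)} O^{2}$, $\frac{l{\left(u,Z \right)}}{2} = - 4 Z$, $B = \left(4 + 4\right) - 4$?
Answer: $78029210$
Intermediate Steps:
$B = 4$ ($B = 8 - 4 = 4$)
$l{\left(u,Z \right)} = - 8 Z$ ($l{\left(u,Z \right)} = 2 \left(- 4 Z\right) = - 8 Z$)
$o{\left(O \right)} = 14 - 7 O^{2} \left(64 - 32 O\right)$ ($o{\left(O \right)} = 14 - 7 - 8 \cdot 4 \left(O - 2\right) O^{2} = 14 - 7 - 8 \cdot 4 \left(-2 + O\right) O^{2} = 14 - 7 - 8 \left(-8 + 4 O\right) O^{2} = 14 - 7 \left(64 - 32 O\right) O^{2} = 14 - 7 O^{2} \left(64 - 32 O\right)$)
$o{\left(3 - -5 \right)} 907 = \left(14 + 224 \left(3 - -5\right)^{2} \left(-2 + \left(3 - -5\right)\right)\right) 907 = \left(14 + 224 \left(3 + 5\right)^{2} \left(-2 + \left(3 + 5\right)\right)\right) 907 = \left(14 + 224 \cdot 8^{2} \left(-2 + 8\right)\right) 907 = \left(14 + 224 \cdot 64 \cdot 6\right) 907 = \left(14 + 86016\right) 907 = 86030 \cdot 907 = 78029210$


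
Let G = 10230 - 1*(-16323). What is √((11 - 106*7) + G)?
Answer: √25822 ≈ 160.69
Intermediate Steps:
G = 26553 (G = 10230 + 16323 = 26553)
√((11 - 106*7) + G) = √((11 - 106*7) + 26553) = √((11 - 742) + 26553) = √(-731 + 26553) = √25822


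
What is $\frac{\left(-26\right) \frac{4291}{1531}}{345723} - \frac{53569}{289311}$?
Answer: $- \frac{450578594421}{2430680408761} \approx -0.18537$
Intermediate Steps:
$\frac{\left(-26\right) \frac{4291}{1531}}{345723} - \frac{53569}{289311} = - 26 \cdot 4291 \cdot \frac{1}{1531} \cdot \frac{1}{345723} - \frac{53569}{289311} = \left(-26\right) \frac{4291}{1531} \cdot \frac{1}{345723} - \frac{53569}{289311} = \left(- \frac{111566}{1531}\right) \frac{1}{345723} - \frac{53569}{289311} = - \frac{15938}{75614559} - \frac{53569}{289311} = - \frac{450578594421}{2430680408761}$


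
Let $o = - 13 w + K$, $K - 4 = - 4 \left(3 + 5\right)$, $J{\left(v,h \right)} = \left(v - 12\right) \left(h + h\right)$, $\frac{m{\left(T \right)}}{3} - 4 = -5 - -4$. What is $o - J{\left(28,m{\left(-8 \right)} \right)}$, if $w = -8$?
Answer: $-212$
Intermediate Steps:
$m{\left(T \right)} = 9$ ($m{\left(T \right)} = 12 + 3 \left(-5 - -4\right) = 12 + 3 \left(-5 + 4\right) = 12 + 3 \left(-1\right) = 12 - 3 = 9$)
$J{\left(v,h \right)} = 2 h \left(-12 + v\right)$ ($J{\left(v,h \right)} = \left(-12 + v\right) 2 h = 2 h \left(-12 + v\right)$)
$K = -28$ ($K = 4 - 4 \left(3 + 5\right) = 4 - 32 = -28$)
$o = 76$ ($o = \left(-13\right) \left(-8\right) - 28 = 104 - 28 = 76$)
$o - J{\left(28,m{\left(-8 \right)} \right)} = 76 - 2 \cdot 9 \left(-12 + 28\right) = 76 - 2 \cdot 9 \cdot 16 = 76 - 288 = -212$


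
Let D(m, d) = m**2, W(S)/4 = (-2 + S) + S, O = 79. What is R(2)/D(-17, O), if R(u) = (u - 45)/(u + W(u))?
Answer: -43/2890 ≈ -0.014879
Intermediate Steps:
W(S) = -8 + 8*S (W(S) = 4*((-2 + S) + S) = 4*(-2 + 2*S) = -8 + 8*S)
R(u) = (-45 + u)/(-8 + 9*u) (R(u) = (u - 45)/(u + (-8 + 8*u)) = (-45 + u)/(-8 + 9*u))
R(2)/D(-17, O) = ((-45 + 2)/(-8 + 9*2))/((-17)**2) = (-43/(-8 + 18))/289 = (-43/10)*(1/289) = ((1/10)*(-43))*(1/289) = -43/10*1/289 = -43/2890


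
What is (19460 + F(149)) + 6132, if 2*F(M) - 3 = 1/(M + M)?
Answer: 15253727/596 ≈ 25594.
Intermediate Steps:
F(M) = 3/2 + 1/(4*M) (F(M) = 3/2 + 1/(2*(M + M)) = 3/2 + 1/(2*((2*M))) = 3/2 + (1/(2*M))/2 = 3/2 + 1/(4*M))
(19460 + F(149)) + 6132 = (19460 + (¼)*(1 + 6*149)/149) + 6132 = (19460 + (¼)*(1/149)*(1 + 894)) + 6132 = (19460 + (¼)*(1/149)*895) + 6132 = (19460 + 895/596) + 6132 = 11599055/596 + 6132 = 15253727/596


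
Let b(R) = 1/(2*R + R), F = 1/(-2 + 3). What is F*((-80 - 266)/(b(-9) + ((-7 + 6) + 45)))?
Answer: -9342/1187 ≈ -7.8703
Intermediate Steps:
F = 1 (F = 1/1 = 1)
b(R) = 1/(3*R)
F*((-80 - 266)/(b(-9) + ((-7 + 6) + 45))) = 1*((-80 - 266)/((⅓)/(-9) + ((-7 + 6) + 45))) = 1*(-346/((⅓)*(-⅑) + (-1 + 45))) = 1*(-346/(-1/27 + 44)) = 1*(-346/1187/27) = 1*(-346*27/1187) = 1*(-9342/1187) = -9342/1187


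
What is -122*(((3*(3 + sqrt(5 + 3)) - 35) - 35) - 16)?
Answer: 9394 - 732*sqrt(2) ≈ 8358.8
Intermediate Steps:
-122*(((3*(3 + sqrt(5 + 3)) - 35) - 35) - 16) = -122*(((3*(3 + sqrt(8)) - 35) - 35) - 16) = -122*(((3*(3 + 2*sqrt(2)) - 35) - 35) - 16) = -122*((((9 + 6*sqrt(2)) - 35) - 35) - 16) = -122*(((-26 + 6*sqrt(2)) - 35) - 16) = -122*((-61 + 6*sqrt(2)) - 16) = -122*(-77 + 6*sqrt(2)) = 9394 - 732*sqrt(2)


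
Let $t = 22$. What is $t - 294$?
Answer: $-272$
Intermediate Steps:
$t - 294 = 22 - 294 = -272$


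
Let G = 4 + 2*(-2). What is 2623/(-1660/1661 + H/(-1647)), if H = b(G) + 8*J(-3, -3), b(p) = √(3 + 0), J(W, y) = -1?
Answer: -320049720174492/121350399001 + 195389544141*√3/121350399001 ≈ -2634.6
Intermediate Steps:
G = 0 (G = 4 - 4 = 0)
b(p) = √3
H = -8 + √3 (H = √3 + 8*(-1) = √3 - 8 = -8 + √3 ≈ -6.2680)
2623/(-1660/1661 + H/(-1647)) = 2623/(-1660/1661 + (-8 + √3)/(-1647)) = 2623/(-1660*1/1661 + (-8 + √3)*(-1/1647)) = 2623/(-1660/1661 + (8/1647 - √3/1647)) = 2623/(-2720732/2735667 - √3/1647)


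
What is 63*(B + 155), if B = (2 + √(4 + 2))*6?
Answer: 10521 + 378*√6 ≈ 11447.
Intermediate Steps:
B = 12 + 6*√6 (B = (2 + √6)*6 = 12 + 6*√6 ≈ 26.697)
63*(B + 155) = 63*((12 + 6*√6) + 155) = 63*(167 + 6*√6) = 10521 + 378*√6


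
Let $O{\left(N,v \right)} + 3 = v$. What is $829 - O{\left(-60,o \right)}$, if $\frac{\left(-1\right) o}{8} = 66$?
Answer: $1360$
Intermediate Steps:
$o = -528$ ($o = \left(-8\right) 66 = -528$)
$O{\left(N,v \right)} = -3 + v$
$829 - O{\left(-60,o \right)} = 829 - \left(-3 - 528\right) = 829 - -531 = 829 + 531 = 1360$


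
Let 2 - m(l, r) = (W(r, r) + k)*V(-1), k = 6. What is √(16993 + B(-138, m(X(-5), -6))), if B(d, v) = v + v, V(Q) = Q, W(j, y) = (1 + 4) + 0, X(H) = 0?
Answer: 3*√1891 ≈ 130.46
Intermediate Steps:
W(j, y) = 5 (W(j, y) = 5 + 0 = 5)
m(l, r) = 13 (m(l, r) = 2 - (5 + 6)*(-1) = 2 - 11*(-1) = 2 - 1*(-11) = 2 + 11 = 13)
B(d, v) = 2*v
√(16993 + B(-138, m(X(-5), -6))) = √(16993 + 2*13) = √(16993 + 26) = √17019 = 3*√1891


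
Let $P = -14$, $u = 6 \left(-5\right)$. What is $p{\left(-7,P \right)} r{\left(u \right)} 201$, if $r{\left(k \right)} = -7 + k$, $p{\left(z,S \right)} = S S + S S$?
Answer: $-2915304$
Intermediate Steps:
$u = -30$
$p{\left(z,S \right)} = 2 S^{2}$ ($p{\left(z,S \right)} = S^{2} + S^{2} = 2 S^{2}$)
$p{\left(-7,P \right)} r{\left(u \right)} 201 = 2 \left(-14\right)^{2} \left(-7 - 30\right) 201 = 2 \cdot 196 \left(-37\right) 201 = 392 \left(-37\right) 201 = \left(-14504\right) 201 = -2915304$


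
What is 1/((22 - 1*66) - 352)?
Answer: -1/396 ≈ -0.0025253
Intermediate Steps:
1/((22 - 1*66) - 352) = 1/((22 - 66) - 352) = 1/(-44 - 352) = 1/(-396) = -1/396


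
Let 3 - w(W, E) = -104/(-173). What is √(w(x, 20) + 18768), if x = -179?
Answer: 7*√11464883/173 ≈ 137.01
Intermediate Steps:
w(W, E) = 415/173 (w(W, E) = 3 - (-104)/(-173) = 3 - (-104)*(-1)/173 = 3 - 1*104/173 = 3 - 104/173 = 415/173)
√(w(x, 20) + 18768) = √(415/173 + 18768) = √(3247279/173) = 7*√11464883/173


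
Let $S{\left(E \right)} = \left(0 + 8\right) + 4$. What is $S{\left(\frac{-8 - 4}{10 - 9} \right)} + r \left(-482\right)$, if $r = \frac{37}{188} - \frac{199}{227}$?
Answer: $\frac{7248189}{21338} \approx 339.68$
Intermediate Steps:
$S{\left(E \right)} = 12$ ($S{\left(E \right)} = 8 + 4 = 12$)
$r = - \frac{29013}{42676}$ ($r = 37 \cdot \frac{1}{188} - \frac{199}{227} = \frac{37}{188} - \frac{199}{227} = - \frac{29013}{42676} \approx -0.67984$)
$S{\left(\frac{-8 - 4}{10 - 9} \right)} + r \left(-482\right) = 12 - - \frac{6992133}{21338} = 12 + \frac{6992133}{21338} = \frac{7248189}{21338}$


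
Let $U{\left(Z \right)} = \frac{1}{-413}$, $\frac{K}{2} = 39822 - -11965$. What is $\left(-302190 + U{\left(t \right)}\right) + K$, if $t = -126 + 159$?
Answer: $- \frac{82028409}{413} \approx -1.9862 \cdot 10^{5}$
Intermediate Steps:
$t = 33$
$K = 103574$ ($K = 2 \left(39822 - -11965\right) = 2 \left(39822 + 11965\right) = 2 \cdot 51787 = 103574$)
$U{\left(Z \right)} = - \frac{1}{413}$
$\left(-302190 + U{\left(t \right)}\right) + K = \left(-302190 - \frac{1}{413}\right) + 103574 = - \frac{124804471}{413} + 103574 = - \frac{82028409}{413}$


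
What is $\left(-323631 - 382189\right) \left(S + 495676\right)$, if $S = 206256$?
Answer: $-495437644240$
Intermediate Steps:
$\left(-323631 - 382189\right) \left(S + 495676\right) = \left(-323631 - 382189\right) \left(206256 + 495676\right) = \left(-705820\right) 701932 = -495437644240$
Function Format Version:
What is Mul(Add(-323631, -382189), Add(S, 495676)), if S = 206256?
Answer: -495437644240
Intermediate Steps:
Mul(Add(-323631, -382189), Add(S, 495676)) = Mul(Add(-323631, -382189), Add(206256, 495676)) = Mul(-705820, 701932) = -495437644240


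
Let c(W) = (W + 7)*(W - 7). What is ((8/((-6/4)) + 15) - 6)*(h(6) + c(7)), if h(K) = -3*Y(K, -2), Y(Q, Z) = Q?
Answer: -66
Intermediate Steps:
c(W) = (-7 + W)*(7 + W) (c(W) = (7 + W)*(-7 + W) = (-7 + W)*(7 + W))
h(K) = -3*K
((8/((-6/4)) + 15) - 6)*(h(6) + c(7)) = ((8/((-6/4)) + 15) - 6)*(-3*6 + (-49 + 7²)) = ((8/((-6*¼)) + 15) - 6)*(-18 + (-49 + 49)) = ((8/(-3/2) + 15) - 6)*(-18 + 0) = ((8*(-⅔) + 15) - 6)*(-18) = ((-16/3 + 15) - 6)*(-18) = (29/3 - 6)*(-18) = (11/3)*(-18) = -66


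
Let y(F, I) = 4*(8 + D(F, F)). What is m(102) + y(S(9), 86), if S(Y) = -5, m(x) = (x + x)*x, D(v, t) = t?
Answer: 20820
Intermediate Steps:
m(x) = 2*x**2 (m(x) = (2*x)*x = 2*x**2)
y(F, I) = 32 + 4*F (y(F, I) = 4*(8 + F) = 32 + 4*F)
m(102) + y(S(9), 86) = 2*102**2 + (32 + 4*(-5)) = 2*10404 + (32 - 20) = 20808 + 12 = 20820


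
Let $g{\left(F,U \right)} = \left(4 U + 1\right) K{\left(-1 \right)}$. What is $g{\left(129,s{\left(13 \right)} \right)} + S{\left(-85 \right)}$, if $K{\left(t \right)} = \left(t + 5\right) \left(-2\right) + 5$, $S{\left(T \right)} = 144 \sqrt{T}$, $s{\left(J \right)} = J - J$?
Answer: $-3 + 144 i \sqrt{85} \approx -3.0 + 1327.6 i$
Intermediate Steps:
$s{\left(J \right)} = 0$
$K{\left(t \right)} = -5 - 2 t$ ($K{\left(t \right)} = \left(5 + t\right) \left(-2\right) + 5 = \left(-10 - 2 t\right) + 5 = -5 - 2 t$)
$g{\left(F,U \right)} = -3 - 12 U$ ($g{\left(F,U \right)} = \left(4 U + 1\right) \left(-5 - -2\right) = \left(1 + 4 U\right) \left(-5 + 2\right) = \left(1 + 4 U\right) \left(-3\right) = -3 - 12 U$)
$g{\left(129,s{\left(13 \right)} \right)} + S{\left(-85 \right)} = \left(-3 - 0\right) + 144 \sqrt{-85} = \left(-3 + 0\right) + 144 i \sqrt{85} = -3 + 144 i \sqrt{85}$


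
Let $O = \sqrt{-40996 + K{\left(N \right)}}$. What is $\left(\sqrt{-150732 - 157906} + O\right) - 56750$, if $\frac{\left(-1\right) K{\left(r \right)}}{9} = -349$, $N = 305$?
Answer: $-56750 + i \sqrt{37855} + i \sqrt{308638} \approx -56750.0 + 750.12 i$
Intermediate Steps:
$K{\left(r \right)} = 3141$ ($K{\left(r \right)} = \left(-9\right) \left(-349\right) = 3141$)
$O = i \sqrt{37855}$ ($O = \sqrt{-40996 + 3141} = \sqrt{-37855} = i \sqrt{37855} \approx 194.56 i$)
$\left(\sqrt{-150732 - 157906} + O\right) - 56750 = \left(\sqrt{-150732 - 157906} + i \sqrt{37855}\right) - 56750 = \left(\sqrt{-308638} + i \sqrt{37855}\right) - 56750 = \left(i \sqrt{308638} + i \sqrt{37855}\right) - 56750 = \left(i \sqrt{37855} + i \sqrt{308638}\right) - 56750 = -56750 + i \sqrt{37855} + i \sqrt{308638}$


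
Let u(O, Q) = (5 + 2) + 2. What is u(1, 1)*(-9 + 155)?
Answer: 1314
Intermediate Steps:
u(O, Q) = 9 (u(O, Q) = 7 + 2 = 9)
u(1, 1)*(-9 + 155) = 9*(-9 + 155) = 9*146 = 1314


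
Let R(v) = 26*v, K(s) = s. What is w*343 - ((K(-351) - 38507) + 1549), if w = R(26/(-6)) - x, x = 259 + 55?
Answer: -327113/3 ≈ -1.0904e+5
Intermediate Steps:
x = 314
w = -1280/3 (w = 26*(26/(-6)) - 1*314 = 26*(26*(-⅙)) - 314 = 26*(-13/3) - 314 = -338/3 - 314 = -1280/3 ≈ -426.67)
w*343 - ((K(-351) - 38507) + 1549) = -1280/3*343 - ((-351 - 38507) + 1549) = -439040/3 - (-38858 + 1549) = -439040/3 - 1*(-37309) = -439040/3 + 37309 = -327113/3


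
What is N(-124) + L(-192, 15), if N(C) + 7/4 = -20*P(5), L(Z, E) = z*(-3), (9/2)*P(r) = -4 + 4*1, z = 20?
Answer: -247/4 ≈ -61.750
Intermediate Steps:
P(r) = 0 (P(r) = 2*(-4 + 4*1)/9 = 2*(-4 + 4)/9 = (2/9)*0 = 0)
L(Z, E) = -60 (L(Z, E) = 20*(-3) = -60)
N(C) = -7/4 (N(C) = -7/4 - 20*0 = -7/4 + 0 = -7/4)
N(-124) + L(-192, 15) = -7/4 - 60 = -247/4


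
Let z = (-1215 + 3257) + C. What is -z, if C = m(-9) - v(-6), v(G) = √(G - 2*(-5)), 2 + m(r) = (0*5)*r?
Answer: -2038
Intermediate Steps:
m(r) = -2 (m(r) = -2 + (0*5)*r = -2 + 0*r = -2 + 0 = -2)
v(G) = √(10 + G) (v(G) = √(G + 10) = √(10 + G))
C = -4 (C = -2 - √(10 - 6) = -2 - √4 = -2 - 1*2 = -2 - 2 = -4)
z = 2038 (z = (-1215 + 3257) - 4 = 2042 - 4 = 2038)
-z = -1*2038 = -2038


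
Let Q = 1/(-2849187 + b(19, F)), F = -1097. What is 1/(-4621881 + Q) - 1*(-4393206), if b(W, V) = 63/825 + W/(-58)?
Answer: 922745651726556010294345/210039240528807767 ≈ 4.3932e+6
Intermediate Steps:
b(W, V) = 21/275 - W/58 (b(W, V) = 63*(1/825) + W*(-1/58) = 21/275 - W/58)
Q = -15950/45444536657 (Q = 1/(-2849187 + (21/275 - 1/58*19)) = 1/(-2849187 + (21/275 - 19/58)) = 1/(-2849187 - 4007/15950) = 1/(-45444536657/15950) = -15950/45444536657 ≈ -3.5098e-7)
1/(-4621881 + Q) - 1*(-4393206) = 1/(-4621881 - 15950/45444536657) - 1*(-4393206) = 1/(-210039240528807767/45444536657) + 4393206 = -45444536657/210039240528807767 + 4393206 = 922745651726556010294345/210039240528807767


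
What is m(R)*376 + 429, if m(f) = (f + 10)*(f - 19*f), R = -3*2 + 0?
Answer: 162861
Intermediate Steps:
R = -6 (R = -6 + 0 = -6)
m(f) = -18*f*(10 + f) (m(f) = (10 + f)*(-18*f) = -18*f*(10 + f))
m(R)*376 + 429 = -18*(-6)*(10 - 6)*376 + 429 = -18*(-6)*4*376 + 429 = 432*376 + 429 = 162432 + 429 = 162861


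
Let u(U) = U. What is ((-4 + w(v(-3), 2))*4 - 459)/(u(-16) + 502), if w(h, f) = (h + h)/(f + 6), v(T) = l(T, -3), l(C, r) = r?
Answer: -239/243 ≈ -0.98354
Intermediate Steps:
v(T) = -3
w(h, f) = 2*h/(6 + f) (w(h, f) = (2*h)/(6 + f) = 2*h/(6 + f))
((-4 + w(v(-3), 2))*4 - 459)/(u(-16) + 502) = ((-4 + 2*(-3)/(6 + 2))*4 - 459)/(-16 + 502) = ((-4 + 2*(-3)/8)*4 - 459)/486 = ((-4 + 2*(-3)*(⅛))*4 - 459)*(1/486) = ((-4 - ¾)*4 - 459)*(1/486) = (-19/4*4 - 459)*(1/486) = (-19 - 459)*(1/486) = -478*1/486 = -239/243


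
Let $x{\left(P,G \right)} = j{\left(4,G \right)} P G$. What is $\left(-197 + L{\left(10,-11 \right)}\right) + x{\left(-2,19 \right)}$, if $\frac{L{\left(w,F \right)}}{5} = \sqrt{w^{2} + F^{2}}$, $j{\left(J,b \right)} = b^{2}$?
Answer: $-13915 + 5 \sqrt{221} \approx -13841.0$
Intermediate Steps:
$x{\left(P,G \right)} = P G^{3}$ ($x{\left(P,G \right)} = G^{2} P G = P G^{2} G = P G^{3}$)
$L{\left(w,F \right)} = 5 \sqrt{F^{2} + w^{2}}$ ($L{\left(w,F \right)} = 5 \sqrt{w^{2} + F^{2}} = 5 \sqrt{F^{2} + w^{2}}$)
$\left(-197 + L{\left(10,-11 \right)}\right) + x{\left(-2,19 \right)} = \left(-197 + 5 \sqrt{\left(-11\right)^{2} + 10^{2}}\right) - 2 \cdot 19^{3} = \left(-197 + 5 \sqrt{121 + 100}\right) - 13718 = \left(-197 + 5 \sqrt{221}\right) - 13718 = -13915 + 5 \sqrt{221}$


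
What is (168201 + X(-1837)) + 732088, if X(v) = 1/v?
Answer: 1653830892/1837 ≈ 9.0029e+5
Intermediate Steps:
(168201 + X(-1837)) + 732088 = (168201 + 1/(-1837)) + 732088 = (168201 - 1/1837) + 732088 = 308985236/1837 + 732088 = 1653830892/1837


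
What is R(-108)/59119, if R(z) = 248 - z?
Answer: 356/59119 ≈ 0.0060218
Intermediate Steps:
R(-108)/59119 = (248 - 1*(-108))/59119 = (248 + 108)*(1/59119) = 356*(1/59119) = 356/59119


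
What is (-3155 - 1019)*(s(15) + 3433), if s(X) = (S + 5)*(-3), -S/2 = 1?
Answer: -14291776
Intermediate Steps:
S = -2 (S = -2*1 = -2)
s(X) = -9 (s(X) = (-2 + 5)*(-3) = 3*(-3) = -9)
(-3155 - 1019)*(s(15) + 3433) = (-3155 - 1019)*(-9 + 3433) = -4174*3424 = -14291776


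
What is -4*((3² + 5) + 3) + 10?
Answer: -58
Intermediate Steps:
-4*((3² + 5) + 3) + 10 = -4*((9 + 5) + 3) + 10 = -4*(14 + 3) + 10 = -4*17 + 10 = -68 + 10 = -58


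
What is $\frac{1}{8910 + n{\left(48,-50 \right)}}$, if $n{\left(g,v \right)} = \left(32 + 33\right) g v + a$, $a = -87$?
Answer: $- \frac{1}{147177} \approx -6.7945 \cdot 10^{-6}$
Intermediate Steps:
$n{\left(g,v \right)} = -87 + 65 g v$ ($n{\left(g,v \right)} = \left(32 + 33\right) g v - 87 = 65 g v - 87 = -87 + 65 g v$)
$\frac{1}{8910 + n{\left(48,-50 \right)}} = \frac{1}{8910 + \left(-87 + 65 \cdot 48 \left(-50\right)\right)} = \frac{1}{8910 - 156087} = \frac{1}{-147177} = - \frac{1}{147177}$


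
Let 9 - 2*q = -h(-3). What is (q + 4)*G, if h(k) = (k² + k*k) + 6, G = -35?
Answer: -1435/2 ≈ -717.50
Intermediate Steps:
h(k) = 6 + 2*k² (h(k) = (k² + k²) + 6 = 2*k² + 6 = 6 + 2*k²)
q = 33/2 (q = 9/2 - (-1)*(6 + 2*(-3)²)/2 = 9/2 - (-1)*(6 + 2*9)/2 = 9/2 - (-1)*(6 + 18)/2 = 9/2 - (-1)*24/2 = 9/2 - ½*(-24) = 9/2 + 12 = 33/2 ≈ 16.500)
(q + 4)*G = (33/2 + 4)*(-35) = (41/2)*(-35) = -1435/2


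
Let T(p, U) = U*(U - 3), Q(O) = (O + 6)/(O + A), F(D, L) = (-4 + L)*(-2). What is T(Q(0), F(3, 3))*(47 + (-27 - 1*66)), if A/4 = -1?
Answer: 92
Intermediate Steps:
A = -4 (A = 4*(-1) = -4)
F(D, L) = 8 - 2*L
Q(O) = (6 + O)/(-4 + O) (Q(O) = (O + 6)/(O - 4) = (6 + O)/(-4 + O))
T(p, U) = U*(-3 + U)
T(Q(0), F(3, 3))*(47 + (-27 - 1*66)) = ((8 - 2*3)*(-3 + (8 - 2*3)))*(47 + (-27 - 1*66)) = ((8 - 6)*(-3 + (8 - 6)))*(47 + (-27 - 66)) = (2*(-3 + 2))*(47 - 93) = (2*(-1))*(-46) = -2*(-46) = 92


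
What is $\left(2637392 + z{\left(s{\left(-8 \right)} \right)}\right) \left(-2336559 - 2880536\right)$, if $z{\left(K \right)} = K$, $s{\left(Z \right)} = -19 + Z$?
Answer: $-13759383754675$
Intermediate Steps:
$\left(2637392 + z{\left(s{\left(-8 \right)} \right)}\right) \left(-2336559 - 2880536\right) = \left(2637392 - 27\right) \left(-2336559 - 2880536\right) = \left(2637392 - 27\right) \left(-5217095\right) = 2637365 \left(-5217095\right) = -13759383754675$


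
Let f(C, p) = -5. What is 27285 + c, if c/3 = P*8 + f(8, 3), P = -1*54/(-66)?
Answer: 300186/11 ≈ 27290.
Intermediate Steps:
P = 9/11 (P = -54*(-1/66) = 9/11 ≈ 0.81818)
c = 51/11 (c = 3*((9/11)*8 - 5) = 3*(72/11 - 5) = 3*(17/11) = 51/11 ≈ 4.6364)
27285 + c = 27285 + 51/11 = 300186/11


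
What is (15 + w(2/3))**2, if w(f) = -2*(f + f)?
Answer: 1369/9 ≈ 152.11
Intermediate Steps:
w(f) = -4*f
(15 + w(2/3))**2 = (15 - 8/3)**2 = (37/3)**2 = 1369/9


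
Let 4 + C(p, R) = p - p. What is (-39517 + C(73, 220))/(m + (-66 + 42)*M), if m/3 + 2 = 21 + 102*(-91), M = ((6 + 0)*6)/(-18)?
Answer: 39521/27741 ≈ 1.4246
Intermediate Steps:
M = -2 (M = (6*6)*(-1/18) = 36*(-1/18) = -2)
C(p, R) = -4 (C(p, R) = -4 + (p - p) = -4 + 0 = -4)
m = -27789 (m = -6 + 3*(21 + 102*(-91)) = -6 + 3*(21 - 9282) = -6 + 3*(-9261) = -6 - 27783 = -27789)
(-39517 + C(73, 220))/(m + (-66 + 42)*M) = (-39517 - 4)/(-27789 + (-66 + 42)*(-2)) = -39521/(-27789 - 24*(-2)) = -39521/(-27789 + 48) = -39521/(-27741) = -39521*(-1/27741) = 39521/27741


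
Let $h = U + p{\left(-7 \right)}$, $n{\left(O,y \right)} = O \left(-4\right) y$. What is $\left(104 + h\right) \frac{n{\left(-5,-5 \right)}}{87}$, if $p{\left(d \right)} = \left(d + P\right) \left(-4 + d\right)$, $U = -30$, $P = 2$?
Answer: $- \frac{4300}{29} \approx -148.28$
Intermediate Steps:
$p{\left(d \right)} = \left(-4 + d\right) \left(2 + d\right)$ ($p{\left(d \right)} = \left(d + 2\right) \left(-4 + d\right) = \left(2 + d\right) \left(-4 + d\right) = \left(-4 + d\right) \left(2 + d\right)$)
$n{\left(O,y \right)} = - 4 O y$
$h = 25$ ($h = -30 - \left(-6 - 49\right) = -30 + \left(-8 + 49 + 14\right) = -30 + 55 = 25$)
$\left(104 + h\right) \frac{n{\left(-5,-5 \right)}}{87} = \left(104 + 25\right) \frac{\left(-4\right) \left(-5\right) \left(-5\right)}{87} = 129 \left(\left(-100\right) \frac{1}{87}\right) = 129 \left(- \frac{100}{87}\right) = - \frac{4300}{29}$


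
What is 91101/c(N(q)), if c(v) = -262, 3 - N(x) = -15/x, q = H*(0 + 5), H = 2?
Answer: -91101/262 ≈ -347.71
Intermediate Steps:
q = 10 (q = 2*(0 + 5) = 2*5 = 10)
N(x) = 3 + 15/x (N(x) = 3 - (-15)/x = 3 + 15/x)
91101/c(N(q)) = 91101/(-262) = 91101*(-1/262) = -91101/262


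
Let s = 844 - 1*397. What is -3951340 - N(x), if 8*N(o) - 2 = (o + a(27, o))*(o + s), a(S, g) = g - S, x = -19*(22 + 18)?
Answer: -32094933/8 ≈ -4.0119e+6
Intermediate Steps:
s = 447 (s = 844 - 397 = 447)
x = -760 (x = -19*40 = -760)
N(o) = ¼ + (-27 + 2*o)*(447 + o)/8 (N(o) = ¼ + ((o + (o - 1*27))*(o + 447))/8 = ¼ + ((o + (o - 27))*(447 + o))/8 = ¼ + ((o + (-27 + o))*(447 + o))/8 = ¼ + ((-27 + 2*o)*(447 + o))/8 = ¼ + (-27 + 2*o)*(447 + o)/8)
-3951340 - N(x) = -3951340 - (-12067/8 + (¼)*(-760)² + (867/8)*(-760)) = -3951340 - (-12067/8 + (¼)*577600 - 82365) = -3951340 - (-12067/8 + 144400 - 82365) = -3951340 - 1*484213/8 = -3951340 - 484213/8 = -32094933/8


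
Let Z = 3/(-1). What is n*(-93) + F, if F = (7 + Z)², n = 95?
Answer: -8819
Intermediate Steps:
Z = -3 (Z = 3*(-1) = -3)
F = 16 (F = (7 - 3)² = 4² = 16)
n*(-93) + F = 95*(-93) + 16 = -8835 + 16 = -8819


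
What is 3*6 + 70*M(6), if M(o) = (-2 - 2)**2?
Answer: 1138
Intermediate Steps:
M(o) = 16 (M(o) = (-4)**2 = 16)
3*6 + 70*M(6) = 3*6 + 70*16 = 18 + 1120 = 1138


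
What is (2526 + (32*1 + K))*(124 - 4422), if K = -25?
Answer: -10886834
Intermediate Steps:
(2526 + (32*1 + K))*(124 - 4422) = (2526 + (32*1 - 25))*(124 - 4422) = (2526 + (32 - 25))*(-4298) = (2526 + 7)*(-4298) = 2533*(-4298) = -10886834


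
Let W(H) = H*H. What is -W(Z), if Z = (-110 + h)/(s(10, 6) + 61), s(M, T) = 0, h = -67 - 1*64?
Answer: -58081/3721 ≈ -15.609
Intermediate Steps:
h = -131 (h = -67 - 64 = -131)
Z = -241/61 (Z = (-110 - 131)/(0 + 61) = -241/61 ≈ -3.9508)
W(H) = H²
-W(Z) = -(-241/61)² = -1*58081/3721 = -58081/3721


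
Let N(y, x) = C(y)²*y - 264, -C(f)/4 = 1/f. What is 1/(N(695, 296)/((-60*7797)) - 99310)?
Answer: -81283725/8072286683884 ≈ -1.0069e-5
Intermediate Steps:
C(f) = -4/f
N(y, x) = -264 + 16/y (N(y, x) = (-4/y)²*y - 264 = (16/y²)*y - 264 = 16/y - 264 = -264 + 16/y)
1/(N(695, 296)/((-60*7797)) - 99310) = 1/((-264 + 16/695)/((-60*7797)) - 99310) = 1/((-264 + 16*(1/695))/(-467820) - 99310) = 1/((-264 + 16/695)*(-1/467820) - 99310) = 1/(-183464/695*(-1/467820) - 99310) = 1/(45866/81283725 - 99310) = 1/(-8072286683884/81283725) = -81283725/8072286683884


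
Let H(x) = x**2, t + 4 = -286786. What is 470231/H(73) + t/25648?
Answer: 752298627/9762728 ≈ 77.058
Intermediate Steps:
t = -286790 (t = -4 - 286786 = -286790)
470231/H(73) + t/25648 = 470231/(73**2) - 286790/25648 = 470231/5329 - 286790*1/25648 = 470231*(1/5329) - 20485/1832 = 470231/5329 - 20485/1832 = 752298627/9762728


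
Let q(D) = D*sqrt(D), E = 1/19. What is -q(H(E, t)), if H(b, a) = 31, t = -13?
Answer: -31*sqrt(31) ≈ -172.60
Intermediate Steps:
E = 1/19 ≈ 0.052632
q(D) = D**(3/2)
-q(H(E, t)) = -31**(3/2) = -31*sqrt(31)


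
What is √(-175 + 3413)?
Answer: √3238 ≈ 56.903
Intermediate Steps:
√(-175 + 3413) = √3238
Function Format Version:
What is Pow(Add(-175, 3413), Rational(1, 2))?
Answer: Pow(3238, Rational(1, 2)) ≈ 56.903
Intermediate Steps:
Pow(Add(-175, 3413), Rational(1, 2)) = Pow(3238, Rational(1, 2))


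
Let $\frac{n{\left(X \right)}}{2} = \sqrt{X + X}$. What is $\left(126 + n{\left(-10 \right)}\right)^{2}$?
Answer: $15796 + 1008 i \sqrt{5} \approx 15796.0 + 2254.0 i$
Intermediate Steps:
$n{\left(X \right)} = 2 \sqrt{2} \sqrt{X}$ ($n{\left(X \right)} = 2 \sqrt{X + X} = 2 \sqrt{2 X} = 2 \sqrt{2} \sqrt{X}$)
$\left(126 + n{\left(-10 \right)}\right)^{2} = \left(126 + 2 \sqrt{2} \sqrt{-10}\right)^{2} = \left(126 + 2 \sqrt{2} i \sqrt{10}\right)^{2} = \left(126 + 4 i \sqrt{5}\right)^{2}$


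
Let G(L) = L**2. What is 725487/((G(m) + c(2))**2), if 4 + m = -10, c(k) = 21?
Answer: 103641/6727 ≈ 15.407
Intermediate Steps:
m = -14 (m = -4 - 10 = -14)
725487/((G(m) + c(2))**2) = 725487/(((-14)**2 + 21)**2) = 725487/((196 + 21)**2) = 725487/(217**2) = 725487/47089 = 725487*(1/47089) = 103641/6727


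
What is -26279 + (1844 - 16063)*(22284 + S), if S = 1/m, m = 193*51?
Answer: -3119074215644/9843 ≈ -3.1688e+8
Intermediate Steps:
m = 9843
S = 1/9843 ≈ 0.00010160
-26279 + (1844 - 16063)*(22284 + S) = -26279 + (1844 - 16063)*(22284 + 1/9843) = -26279 - 14219*219341413/9843 = -26279 - 3118815551447/9843 = -3119074215644/9843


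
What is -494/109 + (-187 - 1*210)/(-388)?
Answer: -148399/42292 ≈ -3.5089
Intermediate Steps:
-494/109 + (-187 - 1*210)/(-388) = -494*1/109 + (-187 - 210)*(-1/388) = -494/109 - 397*(-1/388) = -494/109 + 397/388 = -148399/42292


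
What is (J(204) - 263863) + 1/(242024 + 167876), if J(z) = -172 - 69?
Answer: -108256229599/409900 ≈ -2.6410e+5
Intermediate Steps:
J(z) = -241
(J(204) - 263863) + 1/(242024 + 167876) = (-241 - 263863) + 1/(242024 + 167876) = -264104 + 1/409900 = -108256229599/409900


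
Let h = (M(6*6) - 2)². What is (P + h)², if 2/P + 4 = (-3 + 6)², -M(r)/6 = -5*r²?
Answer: 57115721938561114084/25 ≈ 2.2846e+18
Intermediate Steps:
M(r) = 30*r² (M(r) = -(-30)*r² = 30*r²)
h = 1511498884 (h = (30*(6*6)² - 2)² = (30*36² - 2)² = (30*1296 - 2)² = (38880 - 2)² = 38878² = 1511498884)
P = ⅖ (P = 2/(-4 + (-3 + 6)²) = 2/(-4 + 3²) = 2/(-4 + 9) = 2/5 = 2*(⅕) = ⅖ ≈ 0.40000)
(P + h)² = (⅖ + 1511498884)² = (7557494422/5)² = 57115721938561114084/25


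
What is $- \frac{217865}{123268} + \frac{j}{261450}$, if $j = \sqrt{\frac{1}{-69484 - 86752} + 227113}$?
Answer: $- \frac{217865}{123268} + \frac{\sqrt{28284476538497}}{2917707300} \approx -1.7656$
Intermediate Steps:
$j = \frac{7 \sqrt{28284476538497}}{78118}$ ($j = \sqrt{\frac{1}{-156236} + 227113} = \sqrt{- \frac{1}{156236} + 227113} = \sqrt{\frac{35483226667}{156236}} = \frac{7 \sqrt{28284476538497}}{78118} \approx 476.56$)
$- \frac{217865}{123268} + \frac{j}{261450} = - \frac{217865}{123268} + \frac{\frac{7}{78118} \sqrt{28284476538497}}{261450} = \left(-217865\right) \frac{1}{123268} + \frac{7 \sqrt{28284476538497}}{78118} \cdot \frac{1}{261450} = - \frac{217865}{123268} + \frac{\sqrt{28284476538497}}{2917707300}$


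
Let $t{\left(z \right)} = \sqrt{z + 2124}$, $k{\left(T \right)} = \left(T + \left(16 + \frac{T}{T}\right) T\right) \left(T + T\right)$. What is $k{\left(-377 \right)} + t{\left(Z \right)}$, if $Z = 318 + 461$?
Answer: $5116644 + \sqrt{2903} \approx 5.1167 \cdot 10^{6}$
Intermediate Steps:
$Z = 779$
$k{\left(T \right)} = 36 T^{2}$ ($k{\left(T \right)} = \left(T + \left(16 + 1\right) T\right) 2 T = \left(T + 17 T\right) 2 T = 18 T 2 T = 36 T^{2}$)
$t{\left(z \right)} = \sqrt{2124 + z}$
$k{\left(-377 \right)} + t{\left(Z \right)} = 36 \left(-377\right)^{2} + \sqrt{2124 + 779} = 36 \cdot 142129 + \sqrt{2903} = 5116644 + \sqrt{2903}$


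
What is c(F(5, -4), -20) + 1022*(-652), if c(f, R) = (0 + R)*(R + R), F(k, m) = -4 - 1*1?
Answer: -665544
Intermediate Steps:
F(k, m) = -5 (F(k, m) = -4 - 1 = -5)
c(f, R) = 2*R² (c(f, R) = R*(2*R) = 2*R²)
c(F(5, -4), -20) + 1022*(-652) = 2*(-20)² + 1022*(-652) = 2*400 - 666344 = 800 - 666344 = -665544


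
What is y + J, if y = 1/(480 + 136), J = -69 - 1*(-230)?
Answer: 99177/616 ≈ 161.00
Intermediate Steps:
J = 161 (J = -69 + 230 = 161)
y = 1/616 ≈ 0.0016234
y + J = 1/616 + 161 = 99177/616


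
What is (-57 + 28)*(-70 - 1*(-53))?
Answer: 493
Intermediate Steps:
(-57 + 28)*(-70 - 1*(-53)) = -29*(-70 + 53) = -29*(-17) = 493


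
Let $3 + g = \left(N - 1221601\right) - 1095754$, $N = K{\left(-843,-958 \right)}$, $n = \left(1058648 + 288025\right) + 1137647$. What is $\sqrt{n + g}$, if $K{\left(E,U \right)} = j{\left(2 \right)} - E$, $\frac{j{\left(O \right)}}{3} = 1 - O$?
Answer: $\sqrt{167802} \approx 409.64$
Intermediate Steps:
$j{\left(O \right)} = 3 - 3 O$ ($j{\left(O \right)} = 3 \left(1 - O\right) = 3 - 3 O$)
$n = 2484320$ ($n = 1346673 + 1137647 = 2484320$)
$K{\left(E,U \right)} = -3 - E$ ($K{\left(E,U \right)} = \left(3 - 6\right) - E = -3 - E$)
$N = 840$ ($N = -3 - -843 = -3 + 843 = 840$)
$g = -2316518$ ($g = -3 + \left(\left(840 - 1221601\right) - 1095754\right) = -3 - 2316515 = -2316518$)
$\sqrt{n + g} = \sqrt{2484320 - 2316518} = \sqrt{167802}$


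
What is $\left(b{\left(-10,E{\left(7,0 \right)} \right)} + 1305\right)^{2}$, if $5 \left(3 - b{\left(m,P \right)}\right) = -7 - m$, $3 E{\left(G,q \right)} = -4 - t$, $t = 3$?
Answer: $\frac{42732369}{25} \approx 1.7093 \cdot 10^{6}$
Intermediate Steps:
$E{\left(G,q \right)} = - \frac{7}{3}$ ($E{\left(G,q \right)} = \frac{-4 - 3}{3} = \frac{1}{3} \left(-7\right) = - \frac{7}{3}$)
$b{\left(m,P \right)} = \frac{22}{5} + \frac{m}{5}$ ($b{\left(m,P \right)} = 3 - \frac{-7 - m}{5} = 3 + \left(\frac{7}{5} + \frac{m}{5}\right) = \frac{22}{5} + \frac{m}{5}$)
$\left(b{\left(-10,E{\left(7,0 \right)} \right)} + 1305\right)^{2} = \left(\left(\frac{22}{5} + \frac{1}{5} \left(-10\right)\right) + 1305\right)^{2} = \left(\left(\frac{22}{5} - 2\right) + 1305\right)^{2} = \left(\frac{12}{5} + 1305\right)^{2} = \left(\frac{6537}{5}\right)^{2} = \frac{42732369}{25}$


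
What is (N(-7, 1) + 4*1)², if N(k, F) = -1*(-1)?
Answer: 25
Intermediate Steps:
N(k, F) = 1
(N(-7, 1) + 4*1)² = (1 + 4*1)² = (1 + 4)² = 5² = 25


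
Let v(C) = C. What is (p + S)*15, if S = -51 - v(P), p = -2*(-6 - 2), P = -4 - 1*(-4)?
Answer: -525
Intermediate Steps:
P = 0 (P = -4 + 4 = 0)
p = 16 (p = -2*(-8) = 16)
S = -51 (S = -51 - 1*0 = -51 + 0 = -51)
(p + S)*15 = (16 - 51)*15 = -35*15 = -525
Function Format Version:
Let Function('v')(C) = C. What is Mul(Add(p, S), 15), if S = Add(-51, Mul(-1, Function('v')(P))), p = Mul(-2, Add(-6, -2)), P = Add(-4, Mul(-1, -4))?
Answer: -525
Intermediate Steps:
P = 0 (P = Add(-4, 4) = 0)
p = 16 (p = Mul(-2, -8) = 16)
S = -51 (S = Add(-51, Mul(-1, 0)) = Add(-51, 0) = -51)
Mul(Add(p, S), 15) = Mul(Add(16, -51), 15) = Mul(-35, 15) = -525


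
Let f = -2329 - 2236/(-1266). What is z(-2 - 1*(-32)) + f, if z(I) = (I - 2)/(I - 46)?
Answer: -5896987/2532 ≈ -2329.0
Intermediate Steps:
z(I) = (-2 + I)/(-46 + I)
f = -1473139/633 (f = -2329 - 2236*(-1/1266) = -2329 + 1118/633 = -1473139/633 ≈ -2327.2)
z(-2 - 1*(-32)) + f = (-2 + (-2 - 1*(-32)))/(-46 + (-2 - 1*(-32))) - 1473139/633 = (-2 + (-2 + 32))/(-46 + (-2 + 32)) - 1473139/633 = (-2 + 30)/(-46 + 30) - 1473139/633 = 28/(-16) - 1473139/633 = -1/16*28 - 1473139/633 = -7/4 - 1473139/633 = -5896987/2532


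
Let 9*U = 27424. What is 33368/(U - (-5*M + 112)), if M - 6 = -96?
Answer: 150156/11183 ≈ 13.427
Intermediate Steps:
M = -90 (M = 6 - 96 = -90)
U = 27424/9 (U = (1/9)*27424 = 27424/9 ≈ 3047.1)
33368/(U - (-5*M + 112)) = 33368/(27424/9 - (-5*(-90) + 112)) = 33368/(27424/9 - (450 + 112)) = 33368/(27424/9 - 1*562) = 33368/(27424/9 - 562) = 33368/(22366/9) = 33368*(9/22366) = 150156/11183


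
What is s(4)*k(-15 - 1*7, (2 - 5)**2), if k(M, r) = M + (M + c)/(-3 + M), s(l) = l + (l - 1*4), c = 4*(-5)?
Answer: -2032/25 ≈ -81.280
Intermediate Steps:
c = -20
s(l) = -4 + 2*l (s(l) = l + (l - 4) = l + (-4 + l) = -4 + 2*l)
k(M, r) = M + (-20 + M)/(-3 + M) (k(M, r) = M + (M - 20)/(-3 + M) = M + (-20 + M)/(-3 + M))
s(4)*k(-15 - 1*7, (2 - 5)**2) = (-4 + 2*4)*((-20 + (-15 - 1*7)**2 - 2*(-15 - 1*7))/(-3 + (-15 - 1*7))) = (-4 + 8)*((-20 + (-15 - 7)**2 - 2*(-15 - 7))/(-3 + (-15 - 7))) = 4*((-20 + (-22)**2 - 2*(-22))/(-3 - 22)) = 4*((-20 + 484 + 44)/(-25)) = 4*(-1/25*508) = 4*(-508/25) = -2032/25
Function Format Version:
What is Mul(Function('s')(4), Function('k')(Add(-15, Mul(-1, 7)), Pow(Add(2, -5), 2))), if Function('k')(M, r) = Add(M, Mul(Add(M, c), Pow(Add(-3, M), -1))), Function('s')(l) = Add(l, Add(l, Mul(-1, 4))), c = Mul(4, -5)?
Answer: Rational(-2032, 25) ≈ -81.280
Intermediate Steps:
c = -20
Function('s')(l) = Add(-4, Mul(2, l)) (Function('s')(l) = Add(l, Add(l, -4)) = Add(l, Add(-4, l)) = Add(-4, Mul(2, l)))
Function('k')(M, r) = Add(M, Mul(Pow(Add(-3, M), -1), Add(-20, M))) (Function('k')(M, r) = Add(M, Mul(Add(M, -20), Pow(Add(-3, M), -1))) = Add(M, Mul(Add(-20, M), Pow(Add(-3, M), -1))) = Add(M, Mul(Pow(Add(-3, M), -1), Add(-20, M))))
Mul(Function('s')(4), Function('k')(Add(-15, Mul(-1, 7)), Pow(Add(2, -5), 2))) = Mul(Add(-4, Mul(2, 4)), Mul(Pow(Add(-3, Add(-15, Mul(-1, 7))), -1), Add(-20, Pow(Add(-15, Mul(-1, 7)), 2), Mul(-2, Add(-15, Mul(-1, 7)))))) = Mul(Add(-4, 8), Mul(Pow(Add(-3, Add(-15, -7)), -1), Add(-20, Pow(Add(-15, -7), 2), Mul(-2, Add(-15, -7))))) = Mul(4, Mul(Pow(Add(-3, -22), -1), Add(-20, Pow(-22, 2), Mul(-2, -22)))) = Mul(4, Mul(Pow(-25, -1), Add(-20, 484, 44))) = Mul(4, Mul(Rational(-1, 25), 508)) = Mul(4, Rational(-508, 25)) = Rational(-2032, 25)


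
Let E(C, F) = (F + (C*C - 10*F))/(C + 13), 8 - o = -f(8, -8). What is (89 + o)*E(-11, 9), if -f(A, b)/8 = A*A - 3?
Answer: -7820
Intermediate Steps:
f(A, b) = 24 - 8*A² (f(A, b) = -8*(A*A - 3) = -8*(A² - 3) = -8*(-3 + A²) = 24 - 8*A²)
o = -480 (o = 8 - (-1)*(24 - 8*8²) = 8 - (-1)*(24 - 8*64) = 8 - (-1)*(24 - 512) = 8 - (-1)*(-488) = 8 - 1*488 = 8 - 488 = -480)
E(C, F) = (C² - 9*F)/(13 + C) (E(C, F) = (F + (C² - 10*F))/(13 + C) = (C² - 9*F)/(13 + C))
(89 + o)*E(-11, 9) = (89 - 480)*(((-11)² - 9*9)/(13 - 11)) = -391*(121 - 81)/2 = -391*40/2 = -391*20 = -7820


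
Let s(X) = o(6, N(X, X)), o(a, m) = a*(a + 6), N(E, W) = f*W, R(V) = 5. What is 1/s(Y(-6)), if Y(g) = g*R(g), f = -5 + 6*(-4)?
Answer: 1/72 ≈ 0.013889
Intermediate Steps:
f = -29 (f = -5 - 24 = -29)
Y(g) = 5*g (Y(g) = g*5 = 5*g)
N(E, W) = -29*W
o(a, m) = a*(6 + a)
s(X) = 72 (s(X) = 6*(6 + 6) = 6*12 = 72)
1/s(Y(-6)) = 1/72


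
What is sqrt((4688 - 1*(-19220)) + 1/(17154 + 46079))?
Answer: sqrt(95594041068645)/63233 ≈ 154.62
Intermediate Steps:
sqrt((4688 - 1*(-19220)) + 1/(17154 + 46079)) = sqrt((4688 + 19220) + 1/63233) = sqrt(23908 + 1/63233) = sqrt(1511774565/63233) = sqrt(95594041068645)/63233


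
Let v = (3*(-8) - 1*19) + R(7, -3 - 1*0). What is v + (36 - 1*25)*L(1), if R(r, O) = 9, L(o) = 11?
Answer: 87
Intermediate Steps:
v = -34 (v = (3*(-8) - 1*19) + 9 = (-24 - 19) + 9 = -43 + 9 = -34)
v + (36 - 1*25)*L(1) = -34 + (36 - 1*25)*11 = -34 + (36 - 25)*11 = -34 + 11*11 = -34 + 121 = 87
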